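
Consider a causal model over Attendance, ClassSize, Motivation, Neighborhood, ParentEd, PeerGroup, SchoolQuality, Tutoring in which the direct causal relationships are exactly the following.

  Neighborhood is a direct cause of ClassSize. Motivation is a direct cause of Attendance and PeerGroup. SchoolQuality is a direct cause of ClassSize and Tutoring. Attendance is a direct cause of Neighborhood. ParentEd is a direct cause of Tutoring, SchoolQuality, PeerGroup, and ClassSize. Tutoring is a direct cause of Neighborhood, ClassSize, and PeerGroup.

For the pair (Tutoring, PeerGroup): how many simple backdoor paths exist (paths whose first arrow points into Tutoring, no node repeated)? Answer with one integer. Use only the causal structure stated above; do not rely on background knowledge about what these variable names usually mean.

7

A backdoor path from Tutoring to PeerGroup is any simple undirected path whose first edge points into Tutoring (i.e. leaves Tutoring via a parent).
Parents of Tutoring: {ParentEd, SchoolQuality}.
Enumerating:
  P1: Tutoring <- ParentEd -> SchoolQuality -> ClassSize <- Neighborhood <- Attendance <- Motivation -> PeerGroup
  P2: Tutoring <- ParentEd -> ClassSize <- Neighborhood <- Attendance <- Motivation -> PeerGroup
  P3: Tutoring <- ParentEd -> PeerGroup
  P4: Tutoring <- SchoolQuality <- ParentEd -> ClassSize <- Neighborhood <- Attendance <- Motivation -> PeerGroup
  P5: Tutoring <- SchoolQuality <- ParentEd -> PeerGroup
  P6: Tutoring <- SchoolQuality -> ClassSize <- ParentEd -> PeerGroup
  P7: Tutoring <- SchoolQuality -> ClassSize <- Neighborhood <- Attendance <- Motivation -> PeerGroup
That exhausts the simple backdoor paths. Count: 7.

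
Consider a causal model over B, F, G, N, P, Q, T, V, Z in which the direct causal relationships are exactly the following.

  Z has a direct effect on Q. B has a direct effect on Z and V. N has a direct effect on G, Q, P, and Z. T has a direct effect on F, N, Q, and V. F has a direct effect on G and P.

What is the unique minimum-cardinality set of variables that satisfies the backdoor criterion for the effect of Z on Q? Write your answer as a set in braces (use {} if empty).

{N}

Variables eligible for adjustment (non-descendants of Z, excluding Z and Q): {B, F, G, N, P, T, V}.
Backdoor paths from Z to Q:
  P1: Z <- B -> V <- T -> N -> Q
  P2: Z <- B -> V <- T -> F -> G <- N -> Q
  P3: Z <- B -> V <- T -> F -> P <- N -> Q
  P4: Z <- B -> V <- T -> Q
  P5: Z <- N <- T -> Q
  P6: Z <- N -> G <- F <- T -> Q
  P7: Z <- N -> Q
  P8: Z <- N -> P <- F <- T -> Q
The empty set is not sufficient: P5 (Z <- N <- T -> Q) has no collider blocking it and no conditioned non-collider, so it is open.
Try {N}:
  P1: blocked at collider V (neither it nor any descendant is in the conditioning set).
  P2: blocked at collider V (neither it nor any descendant is in the conditioning set).
  P3: blocked at collider V (neither it nor any descendant is in the conditioning set).
  P4: blocked at collider V (neither it nor any descendant is in the conditioning set).
  P5: blocked at chain node N ∈ conditioning set.
  P6: blocked at fork node N ∈ conditioning set.
  P7: blocked at fork node N ∈ conditioning set.
  P8: blocked at fork node N ∈ conditioning set.
{N} contains no descendant of Z and blocks every backdoor path.
No other singleton works — e.g. {B} leaves P5 open — so {N} is the unique smallest valid adjustment set.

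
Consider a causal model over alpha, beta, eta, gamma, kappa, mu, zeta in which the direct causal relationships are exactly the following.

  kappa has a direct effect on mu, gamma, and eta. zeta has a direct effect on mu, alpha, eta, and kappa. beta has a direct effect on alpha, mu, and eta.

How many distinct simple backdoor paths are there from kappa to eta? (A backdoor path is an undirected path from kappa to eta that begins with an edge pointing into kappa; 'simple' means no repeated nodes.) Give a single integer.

3

A backdoor path from kappa to eta is any simple undirected path whose first edge points into kappa (i.e. leaves kappa via a parent).
Parents of kappa: {zeta}.
Enumerating:
  P1: kappa <- zeta -> alpha <- beta -> eta
  P2: kappa <- zeta -> eta
  P3: kappa <- zeta -> mu <- beta -> eta
That exhausts the simple backdoor paths. Count: 3.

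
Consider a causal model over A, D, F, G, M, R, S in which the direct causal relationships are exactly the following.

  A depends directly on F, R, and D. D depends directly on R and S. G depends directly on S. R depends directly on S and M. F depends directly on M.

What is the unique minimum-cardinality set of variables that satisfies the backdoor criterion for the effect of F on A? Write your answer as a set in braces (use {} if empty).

Variables eligible for adjustment (non-descendants of F, excluding F and A): {D, G, M, R, S}.
Backdoor paths from F to A:
  P1: F <- M -> R <- S -> D -> A
  P2: F <- M -> R -> D -> A
  P3: F <- M -> R -> A
The empty set is not sufficient: P2 (F <- M -> R -> D -> A) has no collider blocking it and no conditioned non-collider, so it is open.
Try {M}:
  P1: blocked at fork node M ∈ conditioning set.
  P2: blocked at fork node M ∈ conditioning set.
  P3: blocked at fork node M ∈ conditioning set.
{M} contains no descendant of F and blocks every backdoor path.
No other singleton works — e.g. {S} leaves P2 open — so {M} is the unique smallest valid adjustment set.

{M}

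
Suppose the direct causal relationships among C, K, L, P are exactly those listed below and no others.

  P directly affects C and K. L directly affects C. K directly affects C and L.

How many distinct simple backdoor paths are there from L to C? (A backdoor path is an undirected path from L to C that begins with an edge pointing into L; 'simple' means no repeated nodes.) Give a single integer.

A backdoor path from L to C is any simple undirected path whose first edge points into L (i.e. leaves L via a parent).
Parents of L: {K}.
Enumerating:
  P1: L <- K <- P -> C
  P2: L <- K -> C
That exhausts the simple backdoor paths. Count: 2.

2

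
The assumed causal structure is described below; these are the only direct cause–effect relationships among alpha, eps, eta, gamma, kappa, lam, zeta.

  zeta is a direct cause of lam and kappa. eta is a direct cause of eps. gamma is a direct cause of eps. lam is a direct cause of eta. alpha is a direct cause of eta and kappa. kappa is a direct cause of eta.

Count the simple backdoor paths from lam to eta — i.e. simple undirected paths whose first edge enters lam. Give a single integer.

2

A backdoor path from lam to eta is any simple undirected path whose first edge points into lam (i.e. leaves lam via a parent).
Parents of lam: {zeta}.
Enumerating:
  P1: lam <- zeta -> kappa <- alpha -> eta
  P2: lam <- zeta -> kappa -> eta
That exhausts the simple backdoor paths. Count: 2.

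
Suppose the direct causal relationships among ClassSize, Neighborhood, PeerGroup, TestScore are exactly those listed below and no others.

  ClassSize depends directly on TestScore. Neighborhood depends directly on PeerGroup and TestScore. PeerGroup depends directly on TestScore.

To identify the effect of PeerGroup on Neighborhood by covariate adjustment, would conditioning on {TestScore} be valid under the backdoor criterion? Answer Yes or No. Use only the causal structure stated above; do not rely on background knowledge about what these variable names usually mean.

Backdoor paths from PeerGroup to Neighborhood (paths whose first edge points into PeerGroup):
  P1: PeerGroup <- TestScore -> Neighborhood
Condition 1 (no descendant of PeerGroup in the set): holds — descendants of PeerGroup are {Neighborhood}; none are in {TestScore}.
Condition 2 (every backdoor path blocked by {TestScore}):
  P1: blocked at fork node TestScore ∈ conditioning set.
{TestScore} satisfies the backdoor criterion.

Yes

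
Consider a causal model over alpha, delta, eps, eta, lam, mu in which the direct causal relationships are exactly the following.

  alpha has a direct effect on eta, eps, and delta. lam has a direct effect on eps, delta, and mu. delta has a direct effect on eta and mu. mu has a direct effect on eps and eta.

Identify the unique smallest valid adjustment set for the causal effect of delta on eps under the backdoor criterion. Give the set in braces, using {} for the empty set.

Variables eligible for adjustment (non-descendants of delta, excluding delta and eps): {alpha, lam}.
Backdoor paths from delta to eps:
  P1: delta <- alpha -> eta <- mu <- lam -> eps
  P2: delta <- alpha -> eta <- mu -> eps
  P3: delta <- alpha -> eps
  P4: delta <- lam -> mu -> eta <- alpha -> eps
  P5: delta <- lam -> mu -> eps
  P6: delta <- lam -> eps
The empty set is not sufficient: P3 (delta <- alpha -> eps) has no collider blocking it and no conditioned non-collider, so it is open.
Try {alpha, lam}:
  P1: blocked at fork node alpha ∈ conditioning set.
  P2: blocked at fork node alpha ∈ conditioning set.
  P3: blocked at fork node alpha ∈ conditioning set.
  P4: blocked at fork node lam ∈ conditioning set.
  P5: blocked at fork node lam ∈ conditioning set.
  P6: blocked at fork node lam ∈ conditioning set.
{alpha, lam} contains no descendant of delta and blocks every backdoor path.
Every element of {alpha, lam} is needed (dropping alpha leaves P3 open; dropping lam leaves P5 open), so no proper subset is valid.
Among all size-2 subsets of the eligible variables, only {alpha, lam} blocks every backdoor path, so it is the unique smallest valid adjustment set.

{alpha, lam}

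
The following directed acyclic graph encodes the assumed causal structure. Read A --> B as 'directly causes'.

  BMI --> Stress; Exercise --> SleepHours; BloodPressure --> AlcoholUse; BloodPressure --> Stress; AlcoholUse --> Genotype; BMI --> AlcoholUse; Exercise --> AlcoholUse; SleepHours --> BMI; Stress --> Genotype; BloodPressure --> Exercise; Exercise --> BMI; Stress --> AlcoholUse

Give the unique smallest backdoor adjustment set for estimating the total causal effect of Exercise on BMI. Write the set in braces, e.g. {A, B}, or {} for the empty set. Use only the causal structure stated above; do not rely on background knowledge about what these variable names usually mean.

{}

Variables eligible for adjustment (non-descendants of Exercise, excluding Exercise and BMI): {BloodPressure}.
Backdoor paths from Exercise to BMI:
  P1: Exercise <- BloodPressure -> Stress <- BMI
  P2: Exercise <- BloodPressure -> Stress -> AlcoholUse <- BMI
  P3: Exercise <- BloodPressure -> Stress -> Genotype <- AlcoholUse <- BMI
  P4: Exercise <- BloodPressure -> AlcoholUse <- BMI
  P5: Exercise <- BloodPressure -> AlcoholUse <- Stress <- BMI
  P6: Exercise <- BloodPressure -> AlcoholUse -> Genotype <- Stress <- BMI
Each backdoor path contains an unconditioned collider, so every path is already blocked with the empty conditioning set:
  P1: blocked at collider Stress (neither it nor any descendant is in the conditioning set).
  P2: blocked at collider AlcoholUse (neither it nor any descendant is in the conditioning set).
  P3: blocked at collider Genotype (neither it nor any descendant is in the conditioning set).
  P4: blocked at collider AlcoholUse (neither it nor any descendant is in the conditioning set).
  P5: blocked at collider AlcoholUse (neither it nor any descendant is in the conditioning set).
  P6: blocked at collider Genotype (neither it nor any descendant is in the conditioning set).
The empty set is therefore the unique smallest valid set.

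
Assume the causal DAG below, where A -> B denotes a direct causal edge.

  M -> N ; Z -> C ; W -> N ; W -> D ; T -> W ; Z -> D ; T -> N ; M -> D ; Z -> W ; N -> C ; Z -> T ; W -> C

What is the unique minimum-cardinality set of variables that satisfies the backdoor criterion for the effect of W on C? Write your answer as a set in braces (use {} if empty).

Variables eligible for adjustment (non-descendants of W, excluding W and C): {M, T, Z}.
Backdoor paths from W to C:
  P1: W <- Z -> T -> N -> C
  P2: W <- Z -> C
  P3: W <- Z -> D <- M -> N -> C
  P4: W <- T <- Z -> C
  P5: W <- T <- Z -> D <- M -> N -> C
  P6: W <- T -> N <- M -> D <- Z -> C
  P7: W <- T -> N -> C
The empty set is not sufficient: P1 (W <- Z -> T -> N -> C) has no collider blocking it and no conditioned non-collider, so it is open.
Try {T, Z}:
  P1: blocked at fork node Z ∈ conditioning set.
  P2: blocked at fork node Z ∈ conditioning set.
  P3: blocked at fork node Z ∈ conditioning set.
  P4: blocked at chain node T ∈ conditioning set.
  P5: blocked at chain node T ∈ conditioning set.
  P6: blocked at fork node T ∈ conditioning set.
  P7: blocked at fork node T ∈ conditioning set.
{T, Z} contains no descendant of W and blocks every backdoor path.
Every element of {T, Z} is needed (dropping T leaves P7 open; dropping Z leaves P2 open), so no proper subset is valid.
Among all size-2 subsets of the eligible variables, only {T, Z} blocks every backdoor path, so it is the unique smallest valid adjustment set.

{T, Z}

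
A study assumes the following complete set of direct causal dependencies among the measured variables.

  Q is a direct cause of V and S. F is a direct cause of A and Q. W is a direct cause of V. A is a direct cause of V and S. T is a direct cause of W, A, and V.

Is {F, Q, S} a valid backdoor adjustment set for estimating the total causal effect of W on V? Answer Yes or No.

Backdoor paths from W to V (paths whose first edge points into W):
  P1: W <- T -> A <- F -> Q -> V
  P2: W <- T -> A -> S <- Q -> V
  P3: W <- T -> A -> V
  P4: W <- T -> V
Condition 1 (no descendant of W in the set): holds — descendants of W are {V}; none are in {F, Q, S}.
Condition 2 (every backdoor path blocked by {F, Q, S}):
  P1: blocked at fork node F ∈ conditioning set.
  P2: blocked at fork node Q ∈ conditioning set.
  P3: open — no interior node is in the conditioning set.
  P4: open — no interior node is in the conditioning set.
{F, Q, S} does not satisfy the backdoor criterion.

No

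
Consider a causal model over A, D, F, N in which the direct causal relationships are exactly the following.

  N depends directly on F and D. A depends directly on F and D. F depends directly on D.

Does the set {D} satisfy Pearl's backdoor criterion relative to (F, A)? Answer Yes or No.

Yes

Backdoor paths from F to A (paths whose first edge points into F):
  P1: F <- D -> A
Condition 1 (no descendant of F in the set): holds — descendants of F are {A, N}; none are in {D}.
Condition 2 (every backdoor path blocked by {D}):
  P1: blocked at fork node D ∈ conditioning set.
{D} satisfies the backdoor criterion.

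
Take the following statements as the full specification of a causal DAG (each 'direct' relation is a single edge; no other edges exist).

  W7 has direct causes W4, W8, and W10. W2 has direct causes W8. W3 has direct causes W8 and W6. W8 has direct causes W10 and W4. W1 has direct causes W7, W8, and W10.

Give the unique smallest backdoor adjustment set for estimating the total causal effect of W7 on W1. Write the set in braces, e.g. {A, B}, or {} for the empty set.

{W10, W8}

Variables eligible for adjustment (non-descendants of W7, excluding W7 and W1): {W10, W2, W3, W4, W6, W8}.
Backdoor paths from W7 to W1:
  P1: W7 <- W10 -> W8 -> W1
  P2: W7 <- W10 -> W1
  P3: W7 <- W4 -> W8 <- W10 -> W1
  P4: W7 <- W4 -> W8 -> W1
  P5: W7 <- W8 <- W10 -> W1
  P6: W7 <- W8 -> W1
The empty set is not sufficient: P1 (W7 <- W10 -> W8 -> W1) has no collider blocking it and no conditioned non-collider, so it is open.
Try {W10, W8}:
  P1: blocked at fork node W10 ∈ conditioning set.
  P2: blocked at fork node W10 ∈ conditioning set.
  P3: blocked at fork node W10 ∈ conditioning set.
  P4: blocked at chain node W8 ∈ conditioning set.
  P5: blocked at chain node W8 ∈ conditioning set.
  P6: blocked at fork node W8 ∈ conditioning set.
{W10, W8} contains no descendant of W7 and blocks every backdoor path.
Every element of {W10, W8} is needed (dropping W10 leaves P2 open; dropping W8 leaves P4 open), so no proper subset is valid.
Among all size-2 subsets of the eligible variables, only {W10, W8} blocks every backdoor path, so it is the unique smallest valid adjustment set.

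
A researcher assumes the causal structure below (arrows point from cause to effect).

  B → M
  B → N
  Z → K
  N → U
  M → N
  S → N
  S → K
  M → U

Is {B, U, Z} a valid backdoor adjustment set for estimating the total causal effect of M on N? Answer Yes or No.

No

Backdoor paths from M to N (paths whose first edge points into M):
  P1: M <- B -> N
Condition 1 (no descendant of M in the set): FAILS — U is a descendant of M.
Condition 2 (every backdoor path blocked by {B, U, Z}):
  P1: blocked at fork node B ∈ conditioning set.
{B, U, Z} does not satisfy the backdoor criterion.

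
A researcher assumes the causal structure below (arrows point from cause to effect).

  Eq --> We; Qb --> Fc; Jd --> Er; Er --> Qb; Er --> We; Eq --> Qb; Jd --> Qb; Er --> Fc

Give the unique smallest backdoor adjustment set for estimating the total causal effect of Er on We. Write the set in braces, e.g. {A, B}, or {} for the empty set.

Variables eligible for adjustment (non-descendants of Er, excluding Er and We): {Eq, Jd}.
Backdoor paths from Er to We:
  P1: Er <- Jd -> Qb <- Eq -> We
Each backdoor path contains an unconditioned collider, so every path is already blocked with the empty conditioning set:
  P1: blocked at collider Qb (neither it nor any descendant is in the conditioning set).
The empty set is therefore the unique smallest valid set.

{}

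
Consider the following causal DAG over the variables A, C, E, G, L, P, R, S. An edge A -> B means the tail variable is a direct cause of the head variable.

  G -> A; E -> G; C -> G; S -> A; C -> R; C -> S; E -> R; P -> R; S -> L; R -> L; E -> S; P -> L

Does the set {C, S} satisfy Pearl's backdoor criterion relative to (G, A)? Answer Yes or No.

Backdoor paths from G to A (paths whose first edge points into G):
  P1: G <- E -> R <- P -> L <- S -> A
  P2: G <- E -> R <- C -> S -> A
  P3: G <- E -> R -> L <- S -> A
  P4: G <- E -> S -> A
  P5: G <- C -> R <- P -> L <- S -> A
  P6: G <- C -> R <- E -> S -> A
  P7: G <- C -> R -> L <- S -> A
  P8: G <- C -> S -> A
Condition 1 (no descendant of G in the set): holds — descendants of G are {A}; none are in {C, S}.
Condition 2 (every backdoor path blocked by {C, S}):
  P1: blocked at collider R (neither it nor any descendant is in the conditioning set).
  P2: blocked at collider R (neither it nor any descendant is in the conditioning set).
  P3: blocked at collider L (neither it nor any descendant is in the conditioning set).
  P4: blocked at chain node S ∈ conditioning set.
  P5: blocked at fork node C ∈ conditioning set.
  P6: blocked at fork node C ∈ conditioning set.
  P7: blocked at fork node C ∈ conditioning set.
  P8: blocked at fork node C ∈ conditioning set.
{C, S} satisfies the backdoor criterion.

Yes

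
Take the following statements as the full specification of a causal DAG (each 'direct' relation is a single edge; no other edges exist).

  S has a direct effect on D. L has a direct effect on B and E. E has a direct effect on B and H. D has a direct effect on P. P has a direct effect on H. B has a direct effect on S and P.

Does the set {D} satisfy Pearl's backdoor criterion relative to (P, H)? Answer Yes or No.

No

Backdoor paths from P to H (paths whose first edge points into P):
  P1: P <- B <- L -> E -> H
  P2: P <- B <- E -> H
  P3: P <- D <- S <- B <- L -> E -> H
  P4: P <- D <- S <- B <- E -> H
Condition 1 (no descendant of P in the set): holds — descendants of P are {H}; none are in {D}.
Condition 2 (every backdoor path blocked by {D}):
  P1: open — no interior node is in the conditioning set.
  P2: open — no interior node is in the conditioning set.
  P3: blocked at chain node D ∈ conditioning set.
  P4: blocked at chain node D ∈ conditioning set.
{D} does not satisfy the backdoor criterion.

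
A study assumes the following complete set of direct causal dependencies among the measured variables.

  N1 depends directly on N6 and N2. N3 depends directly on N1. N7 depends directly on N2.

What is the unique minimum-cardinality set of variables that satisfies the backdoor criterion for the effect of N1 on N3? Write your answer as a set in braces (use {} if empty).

Variables eligible for adjustment (non-descendants of N1, excluding N1 and N3): {N2, N6, N7}.
Backdoor paths from N1 to N3:
  (none)
With no backdoor paths the empty set already satisfies the criterion, and it is trivially minimal.

{}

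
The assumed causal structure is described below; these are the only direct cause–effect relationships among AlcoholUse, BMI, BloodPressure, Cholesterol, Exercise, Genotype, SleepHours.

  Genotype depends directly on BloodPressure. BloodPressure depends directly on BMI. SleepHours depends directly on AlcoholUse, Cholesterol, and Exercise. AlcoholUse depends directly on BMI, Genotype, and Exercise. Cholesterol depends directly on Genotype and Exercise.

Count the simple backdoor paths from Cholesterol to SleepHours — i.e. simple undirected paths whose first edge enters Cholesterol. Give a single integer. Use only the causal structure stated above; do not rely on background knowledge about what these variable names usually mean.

6

A backdoor path from Cholesterol to SleepHours is any simple undirected path whose first edge points into Cholesterol (i.e. leaves Cholesterol via a parent).
Parents of Cholesterol: {Exercise, Genotype}.
Enumerating:
  P1: Cholesterol <- Exercise -> AlcoholUse -> SleepHours
  P2: Cholesterol <- Exercise -> SleepHours
  P3: Cholesterol <- Genotype <- BloodPressure <- BMI -> AlcoholUse <- Exercise -> SleepHours
  P4: Cholesterol <- Genotype <- BloodPressure <- BMI -> AlcoholUse -> SleepHours
  P5: Cholesterol <- Genotype -> AlcoholUse <- Exercise -> SleepHours
  P6: Cholesterol <- Genotype -> AlcoholUse -> SleepHours
That exhausts the simple backdoor paths. Count: 6.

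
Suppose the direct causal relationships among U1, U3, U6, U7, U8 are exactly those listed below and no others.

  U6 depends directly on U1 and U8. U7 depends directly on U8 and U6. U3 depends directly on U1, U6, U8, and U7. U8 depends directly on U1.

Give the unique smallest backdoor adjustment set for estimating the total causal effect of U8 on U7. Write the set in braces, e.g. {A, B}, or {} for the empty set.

Variables eligible for adjustment (non-descendants of U8, excluding U8 and U7): {U1}.
Backdoor paths from U8 to U7:
  P1: U8 <- U1 -> U6 -> U7
  P2: U8 <- U1 -> U6 -> U3 <- U7
  P3: U8 <- U1 -> U3 <- U6 -> U7
  P4: U8 <- U1 -> U3 <- U7
The empty set is not sufficient: P1 (U8 <- U1 -> U6 -> U7) has no collider blocking it and no conditioned non-collider, so it is open.
Try {U1}:
  P1: blocked at fork node U1 ∈ conditioning set.
  P2: blocked at fork node U1 ∈ conditioning set.
  P3: blocked at fork node U1 ∈ conditioning set.
  P4: blocked at fork node U1 ∈ conditioning set.
{U1} contains no descendant of U8 and blocks every backdoor path.
{U1} is the unique smallest valid adjustment set.

{U1}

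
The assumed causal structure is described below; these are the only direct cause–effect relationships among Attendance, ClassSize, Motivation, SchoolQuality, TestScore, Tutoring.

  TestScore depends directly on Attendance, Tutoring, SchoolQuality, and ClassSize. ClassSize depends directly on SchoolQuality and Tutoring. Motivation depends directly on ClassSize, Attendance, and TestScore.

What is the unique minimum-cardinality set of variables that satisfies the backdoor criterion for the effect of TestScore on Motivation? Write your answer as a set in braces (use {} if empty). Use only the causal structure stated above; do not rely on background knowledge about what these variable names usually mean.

Variables eligible for adjustment (non-descendants of TestScore, excluding TestScore and Motivation): {Attendance, ClassSize, SchoolQuality, Tutoring}.
Backdoor paths from TestScore to Motivation:
  P1: TestScore <- SchoolQuality -> ClassSize -> Motivation
  P2: TestScore <- Attendance -> Motivation
  P3: TestScore <- Tutoring -> ClassSize -> Motivation
  P4: TestScore <- ClassSize -> Motivation
The empty set is not sufficient: P1 (TestScore <- SchoolQuality -> ClassSize -> Motivation) has no collider blocking it and no conditioned non-collider, so it is open.
Try {Attendance, ClassSize}:
  P1: blocked at chain node ClassSize ∈ conditioning set.
  P2: blocked at fork node Attendance ∈ conditioning set.
  P3: blocked at chain node ClassSize ∈ conditioning set.
  P4: blocked at fork node ClassSize ∈ conditioning set.
{Attendance, ClassSize} contains no descendant of TestScore and blocks every backdoor path.
Every element of {Attendance, ClassSize} is needed (dropping Attendance leaves P2 open; dropping ClassSize leaves P1 open), so no proper subset is valid.
Among all size-2 subsets of the eligible variables, only {Attendance, ClassSize} blocks every backdoor path, so it is the unique smallest valid adjustment set.

{Attendance, ClassSize}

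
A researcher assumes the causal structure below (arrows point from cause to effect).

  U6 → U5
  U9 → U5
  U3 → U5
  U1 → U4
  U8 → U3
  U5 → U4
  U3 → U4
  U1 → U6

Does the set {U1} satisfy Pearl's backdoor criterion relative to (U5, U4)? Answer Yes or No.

Backdoor paths from U5 to U4 (paths whose first edge points into U5):
  P1: U5 <- U3 -> U4
  P2: U5 <- U6 <- U1 -> U4
Condition 1 (no descendant of U5 in the set): holds — descendants of U5 are {U4}; none are in {U1}.
Condition 2 (every backdoor path blocked by {U1}):
  P1: open — no interior node is in the conditioning set.
  P2: blocked at fork node U1 ∈ conditioning set.
{U1} does not satisfy the backdoor criterion.

No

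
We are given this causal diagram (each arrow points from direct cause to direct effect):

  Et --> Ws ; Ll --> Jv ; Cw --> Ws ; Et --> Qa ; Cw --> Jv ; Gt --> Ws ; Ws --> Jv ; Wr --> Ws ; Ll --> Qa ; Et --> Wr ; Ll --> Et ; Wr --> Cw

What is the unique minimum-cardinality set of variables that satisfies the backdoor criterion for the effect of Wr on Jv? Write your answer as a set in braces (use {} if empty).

Variables eligible for adjustment (non-descendants of Wr, excluding Wr and Jv): {Et, Gt, Ll, Qa}.
Backdoor paths from Wr to Jv:
  P1: Wr <- Et <- Ll -> Jv
  P2: Wr <- Et -> Ws <- Cw -> Jv
  P3: Wr <- Et -> Ws -> Jv
  P4: Wr <- Et -> Qa <- Ll -> Jv
The empty set is not sufficient: P1 (Wr <- Et <- Ll -> Jv) has no collider blocking it and no conditioned non-collider, so it is open.
Try {Et}:
  P1: blocked at chain node Et ∈ conditioning set.
  P2: blocked at fork node Et ∈ conditioning set.
  P3: blocked at fork node Et ∈ conditioning set.
  P4: blocked at fork node Et ∈ conditioning set.
{Et} contains no descendant of Wr and blocks every backdoor path.
No other singleton works — e.g. {Ll} leaves P3 open — so {Et} is the unique smallest valid adjustment set.

{Et}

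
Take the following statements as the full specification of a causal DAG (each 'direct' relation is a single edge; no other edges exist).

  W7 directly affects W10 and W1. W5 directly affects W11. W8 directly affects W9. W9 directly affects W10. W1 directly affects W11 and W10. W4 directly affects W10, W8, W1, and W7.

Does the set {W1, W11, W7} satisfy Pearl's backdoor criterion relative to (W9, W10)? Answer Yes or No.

No

Backdoor paths from W9 to W10 (paths whose first edge points into W9):
  P1: W9 <- W8 <- W4 -> W7 -> W1 -> W10
  P2: W9 <- W8 <- W4 -> W7 -> W10
  P3: W9 <- W8 <- W4 -> W1 <- W7 -> W10
  P4: W9 <- W8 <- W4 -> W1 -> W10
  P5: W9 <- W8 <- W4 -> W10
Condition 1 (no descendant of W9 in the set): holds — descendants of W9 are {W10}; none are in {W1, W11, W7}.
Condition 2 (every backdoor path blocked by {W1, W11, W7}):
  P1: blocked at chain node W7 ∈ conditioning set.
  P2: blocked at chain node W7 ∈ conditioning set.
  P3: blocked at fork node W7 ∈ conditioning set.
  P4: blocked at chain node W1 ∈ conditioning set.
  P5: open — no interior node is in the conditioning set.
{W1, W11, W7} does not satisfy the backdoor criterion.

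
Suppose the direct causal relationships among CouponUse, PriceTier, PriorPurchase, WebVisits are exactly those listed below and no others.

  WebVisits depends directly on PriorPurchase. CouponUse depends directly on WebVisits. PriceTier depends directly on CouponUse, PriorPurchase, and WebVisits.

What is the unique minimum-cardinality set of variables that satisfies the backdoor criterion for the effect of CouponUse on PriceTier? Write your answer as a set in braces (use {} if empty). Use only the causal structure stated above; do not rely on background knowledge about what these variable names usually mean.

Variables eligible for adjustment (non-descendants of CouponUse, excluding CouponUse and PriceTier): {PriorPurchase, WebVisits}.
Backdoor paths from CouponUse to PriceTier:
  P1: CouponUse <- WebVisits <- PriorPurchase -> PriceTier
  P2: CouponUse <- WebVisits -> PriceTier
The empty set is not sufficient: P1 (CouponUse <- WebVisits <- PriorPurchase -> PriceTier) has no collider blocking it and no conditioned non-collider, so it is open.
Try {WebVisits}:
  P1: blocked at chain node WebVisits ∈ conditioning set.
  P2: blocked at fork node WebVisits ∈ conditioning set.
{WebVisits} contains no descendant of CouponUse and blocks every backdoor path.
No other singleton works — e.g. {PriorPurchase} leaves P2 open — so {WebVisits} is the unique smallest valid adjustment set.

{WebVisits}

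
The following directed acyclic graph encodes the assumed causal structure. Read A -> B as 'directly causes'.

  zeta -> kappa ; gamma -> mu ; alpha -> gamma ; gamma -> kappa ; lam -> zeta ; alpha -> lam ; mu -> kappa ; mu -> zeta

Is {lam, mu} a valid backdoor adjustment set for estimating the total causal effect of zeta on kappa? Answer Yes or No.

Yes

Backdoor paths from zeta to kappa (paths whose first edge points into zeta):
  P1: zeta <- lam <- alpha -> gamma -> mu -> kappa
  P2: zeta <- lam <- alpha -> gamma -> kappa
  P3: zeta <- mu <- gamma -> kappa
  P4: zeta <- mu -> kappa
Condition 1 (no descendant of zeta in the set): holds — descendants of zeta are {kappa}; none are in {lam, mu}.
Condition 2 (every backdoor path blocked by {lam, mu}):
  P1: blocked at chain node lam ∈ conditioning set.
  P2: blocked at chain node lam ∈ conditioning set.
  P3: blocked at chain node mu ∈ conditioning set.
  P4: blocked at fork node mu ∈ conditioning set.
{lam, mu} satisfies the backdoor criterion.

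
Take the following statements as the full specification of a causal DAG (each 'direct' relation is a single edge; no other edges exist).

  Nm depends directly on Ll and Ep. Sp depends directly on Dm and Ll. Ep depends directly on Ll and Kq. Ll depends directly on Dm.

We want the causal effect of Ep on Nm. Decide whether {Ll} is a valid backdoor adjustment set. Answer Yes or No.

Backdoor paths from Ep to Nm (paths whose first edge points into Ep):
  P1: Ep <- Ll -> Nm
Condition 1 (no descendant of Ep in the set): holds — descendants of Ep are {Nm}; none are in {Ll}.
Condition 2 (every backdoor path blocked by {Ll}):
  P1: blocked at fork node Ll ∈ conditioning set.
{Ll} satisfies the backdoor criterion.

Yes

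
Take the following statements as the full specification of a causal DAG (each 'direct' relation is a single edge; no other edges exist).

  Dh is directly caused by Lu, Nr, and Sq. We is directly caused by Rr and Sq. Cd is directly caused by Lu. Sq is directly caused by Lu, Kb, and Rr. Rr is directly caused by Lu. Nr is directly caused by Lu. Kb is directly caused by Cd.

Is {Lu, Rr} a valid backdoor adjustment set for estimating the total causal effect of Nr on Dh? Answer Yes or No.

Yes

Backdoor paths from Nr to Dh (paths whose first edge points into Nr):
  P1: Nr <- Lu -> Rr -> Sq -> Dh
  P2: Nr <- Lu -> Rr -> We <- Sq -> Dh
  P3: Nr <- Lu -> Cd -> Kb -> Sq -> Dh
  P4: Nr <- Lu -> Sq -> Dh
  P5: Nr <- Lu -> Dh
Condition 1 (no descendant of Nr in the set): holds — descendants of Nr are {Dh}; none are in {Lu, Rr}.
Condition 2 (every backdoor path blocked by {Lu, Rr}):
  P1: blocked at fork node Lu ∈ conditioning set.
  P2: blocked at fork node Lu ∈ conditioning set.
  P3: blocked at fork node Lu ∈ conditioning set.
  P4: blocked at fork node Lu ∈ conditioning set.
  P5: blocked at fork node Lu ∈ conditioning set.
{Lu, Rr} satisfies the backdoor criterion.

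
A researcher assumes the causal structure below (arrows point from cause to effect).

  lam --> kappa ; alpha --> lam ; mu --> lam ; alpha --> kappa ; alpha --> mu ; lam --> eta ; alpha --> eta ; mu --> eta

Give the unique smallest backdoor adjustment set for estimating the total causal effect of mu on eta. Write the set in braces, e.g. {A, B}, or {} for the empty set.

{alpha}

Variables eligible for adjustment (non-descendants of mu, excluding mu and eta): {alpha}.
Backdoor paths from mu to eta:
  P1: mu <- alpha -> lam -> eta
  P2: mu <- alpha -> eta
  P3: mu <- alpha -> kappa <- lam -> eta
The empty set is not sufficient: P1 (mu <- alpha -> lam -> eta) has no collider blocking it and no conditioned non-collider, so it is open.
Try {alpha}:
  P1: blocked at fork node alpha ∈ conditioning set.
  P2: blocked at fork node alpha ∈ conditioning set.
  P3: blocked at fork node alpha ∈ conditioning set.
{alpha} contains no descendant of mu and blocks every backdoor path.
{alpha} is the unique smallest valid adjustment set.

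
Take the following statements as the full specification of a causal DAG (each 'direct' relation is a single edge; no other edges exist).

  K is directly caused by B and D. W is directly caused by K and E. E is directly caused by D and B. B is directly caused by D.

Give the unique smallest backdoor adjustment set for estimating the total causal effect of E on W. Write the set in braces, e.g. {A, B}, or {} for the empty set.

Variables eligible for adjustment (non-descendants of E, excluding E and W): {B, D, K}.
Backdoor paths from E to W:
  P1: E <- D -> B -> K -> W
  P2: E <- D -> K -> W
  P3: E <- B <- D -> K -> W
  P4: E <- B -> K -> W
The empty set is not sufficient: P1 (E <- D -> B -> K -> W) has no collider blocking it and no conditioned non-collider, so it is open.
Try {K}:
  P1: blocked at chain node K ∈ conditioning set.
  P2: blocked at chain node K ∈ conditioning set.
  P3: blocked at chain node K ∈ conditioning set.
  P4: blocked at chain node K ∈ conditioning set.
{K} contains no descendant of E and blocks every backdoor path.
No other singleton works — e.g. {D} leaves P4 open — so {K} is the unique smallest valid adjustment set.

{K}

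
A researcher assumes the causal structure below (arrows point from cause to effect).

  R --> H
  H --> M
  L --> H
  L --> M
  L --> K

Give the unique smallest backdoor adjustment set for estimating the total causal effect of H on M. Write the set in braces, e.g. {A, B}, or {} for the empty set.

{L}

Variables eligible for adjustment (non-descendants of H, excluding H and M): {K, L, R}.
Backdoor paths from H to M:
  P1: H <- L -> M
The empty set is not sufficient: P1 (H <- L -> M) has no collider blocking it and no conditioned non-collider, so it is open.
Try {L}:
  P1: blocked at fork node L ∈ conditioning set.
{L} contains no descendant of H and blocks every backdoor path.
No other singleton works — e.g. {K} leaves P1 open — so {L} is the unique smallest valid adjustment set.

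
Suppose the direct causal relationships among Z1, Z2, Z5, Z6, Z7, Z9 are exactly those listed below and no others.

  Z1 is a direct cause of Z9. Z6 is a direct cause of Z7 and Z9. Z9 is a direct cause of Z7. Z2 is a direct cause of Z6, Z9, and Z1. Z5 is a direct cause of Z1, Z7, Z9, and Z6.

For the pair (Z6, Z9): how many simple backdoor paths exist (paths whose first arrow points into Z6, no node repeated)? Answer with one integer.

8

A backdoor path from Z6 to Z9 is any simple undirected path whose first edge points into Z6 (i.e. leaves Z6 via a parent).
Parents of Z6: {Z2, Z5}.
Enumerating:
  P1: Z6 <- Z5 -> Z1 <- Z2 -> Z9
  P2: Z6 <- Z5 -> Z1 -> Z9
  P3: Z6 <- Z5 -> Z9
  P4: Z6 <- Z5 -> Z7 <- Z9
  P5: Z6 <- Z2 -> Z1 <- Z5 -> Z9
  P6: Z6 <- Z2 -> Z1 <- Z5 -> Z7 <- Z9
  P7: Z6 <- Z2 -> Z1 -> Z9
  P8: Z6 <- Z2 -> Z9
That exhausts the simple backdoor paths. Count: 8.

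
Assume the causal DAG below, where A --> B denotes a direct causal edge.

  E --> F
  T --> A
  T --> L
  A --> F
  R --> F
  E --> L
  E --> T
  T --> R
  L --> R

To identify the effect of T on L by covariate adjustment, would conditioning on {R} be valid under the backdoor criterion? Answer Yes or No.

No

Backdoor paths from T to L (paths whose first edge points into T):
  P1: T <- E -> L
  P2: T <- E -> F <- R <- L
Condition 1 (no descendant of T in the set): FAILS — R is a descendant of T.
Condition 2 (every backdoor path blocked by {R}):
  P1: open — no interior node is in the conditioning set.
  P2: blocked at collider F (neither it nor any descendant is in the conditioning set).
{R} does not satisfy the backdoor criterion.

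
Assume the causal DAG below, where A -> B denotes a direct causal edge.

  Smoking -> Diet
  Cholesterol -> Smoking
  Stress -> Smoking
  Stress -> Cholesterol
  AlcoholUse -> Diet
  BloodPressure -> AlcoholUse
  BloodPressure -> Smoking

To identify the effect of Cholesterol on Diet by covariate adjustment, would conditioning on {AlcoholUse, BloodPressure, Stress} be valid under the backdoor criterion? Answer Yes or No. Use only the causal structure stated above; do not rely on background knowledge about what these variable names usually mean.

Yes

Backdoor paths from Cholesterol to Diet (paths whose first edge points into Cholesterol):
  P1: Cholesterol <- Stress -> Smoking <- BloodPressure -> AlcoholUse -> Diet
  P2: Cholesterol <- Stress -> Smoking -> Diet
Condition 1 (no descendant of Cholesterol in the set): holds — descendants of Cholesterol are {Diet, Smoking}; none are in {AlcoholUse, BloodPressure, Stress}.
Condition 2 (every backdoor path blocked by {AlcoholUse, BloodPressure, Stress}):
  P1: blocked at fork node Stress ∈ conditioning set.
  P2: blocked at fork node Stress ∈ conditioning set.
{AlcoholUse, BloodPressure, Stress} satisfies the backdoor criterion.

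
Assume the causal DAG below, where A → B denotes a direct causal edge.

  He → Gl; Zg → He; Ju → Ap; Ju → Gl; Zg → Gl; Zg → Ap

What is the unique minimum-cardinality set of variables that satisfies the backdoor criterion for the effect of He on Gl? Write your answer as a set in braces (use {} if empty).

Variables eligible for adjustment (non-descendants of He, excluding He and Gl): {Ap, Ju, Zg}.
Backdoor paths from He to Gl:
  P1: He <- Zg -> Ap <- Ju -> Gl
  P2: He <- Zg -> Gl
The empty set is not sufficient: P2 (He <- Zg -> Gl) has no collider blocking it and no conditioned non-collider, so it is open.
Try {Zg}:
  P1: blocked at fork node Zg ∈ conditioning set.
  P2: blocked at fork node Zg ∈ conditioning set.
{Zg} contains no descendant of He and blocks every backdoor path.
No other singleton works — e.g. {Ju} leaves P2 open — so {Zg} is the unique smallest valid adjustment set.

{Zg}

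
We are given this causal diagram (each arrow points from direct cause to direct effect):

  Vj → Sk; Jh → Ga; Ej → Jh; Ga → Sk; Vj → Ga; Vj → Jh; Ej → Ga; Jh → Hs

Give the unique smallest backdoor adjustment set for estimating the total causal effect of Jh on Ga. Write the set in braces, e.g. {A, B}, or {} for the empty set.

{Ej, Vj}

Variables eligible for adjustment (non-descendants of Jh, excluding Jh and Ga): {Ej, Vj}.
Backdoor paths from Jh to Ga:
  P1: Jh <- Ej -> Ga
  P2: Jh <- Vj -> Ga
  P3: Jh <- Vj -> Sk <- Ga
The empty set is not sufficient: P1 (Jh <- Ej -> Ga) has no collider blocking it and no conditioned non-collider, so it is open.
Try {Ej, Vj}:
  P1: blocked at fork node Ej ∈ conditioning set.
  P2: blocked at fork node Vj ∈ conditioning set.
  P3: blocked at fork node Vj ∈ conditioning set.
{Ej, Vj} contains no descendant of Jh and blocks every backdoor path.
Every element of {Ej, Vj} is needed (dropping Ej leaves P1 open; dropping Vj leaves P2 open), so no proper subset is valid.
Among all size-2 subsets of the eligible variables, only {Ej, Vj} blocks every backdoor path, so it is the unique smallest valid adjustment set.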